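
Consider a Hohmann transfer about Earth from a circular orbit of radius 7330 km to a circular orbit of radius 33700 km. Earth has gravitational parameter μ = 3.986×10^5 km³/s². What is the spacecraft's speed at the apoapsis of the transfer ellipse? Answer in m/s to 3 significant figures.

Transfer-ellipse semi-major axis a_t = (r₁ + r₂)/2 = (7330 + 33700)/2 = 20515 km.
At apoapsis, r = 33700 km.
Applying v² = μ(2/r − 1/a_t): v = 2.056 km/s.

v = 2060 m/s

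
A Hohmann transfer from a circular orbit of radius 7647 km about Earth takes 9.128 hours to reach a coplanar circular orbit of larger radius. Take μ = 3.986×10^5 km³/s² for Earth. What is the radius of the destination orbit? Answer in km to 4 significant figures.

Transfer time t = 9.128 hours = 32860.8 s, and t = π√(a_t³/μ).
So a_t = (μ t²/π²)^(1/3) = (3.986×10^5 × (32860.8)² / π²)^(1/3) = 35199 km.
Since a_t = (r₁ + r₂)/2, r₂ = 2a_t − r₁ = 2×35199 − 7647 = 62751 km.

r₂ = 62750 km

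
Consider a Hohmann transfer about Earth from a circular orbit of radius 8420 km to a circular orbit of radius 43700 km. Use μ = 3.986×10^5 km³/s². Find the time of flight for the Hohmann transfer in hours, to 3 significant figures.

t = 5.81 hours

The Hohmann ellipse has a_t = (r₁ + r₂)/2 = 26060 km.
By Kepler's third law the transfer-orbit period is T = 2π√(a_t³/μ), so t = T/2 = 20930 s.
Converting: 20930 s ÷ 3600 s/hour = 5.81 hours.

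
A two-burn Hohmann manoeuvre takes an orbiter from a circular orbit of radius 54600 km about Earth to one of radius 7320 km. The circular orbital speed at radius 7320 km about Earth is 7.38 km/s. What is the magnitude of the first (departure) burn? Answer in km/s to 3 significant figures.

From the circular-orbit relation v² = μ/r at r = 7320 km: μ = v²r = (7.38)² × 7320 = 3.98679×10^5 km³/s².
Semi-major axis of the transfer orbit: a_t = (54600 + 7320)/2 = 30960 km.
Circular speed at r = 54600 km: v_c = √(μ/r) = 2.702 km/s.
Transfer-orbit speed at the same r (vis-viva, a = a_t): v_t = √[μ(2/r − 1/a_t)] = 1.314 km/s.
Δv₁ = |v_t − v_c| = |1.314 − 2.702| = 1.388 km/s.

Δv₁ = 1.39 km/s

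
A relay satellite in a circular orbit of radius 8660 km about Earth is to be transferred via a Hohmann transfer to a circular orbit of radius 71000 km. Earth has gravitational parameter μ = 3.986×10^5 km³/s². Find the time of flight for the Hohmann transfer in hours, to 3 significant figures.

t = 11.0 hours

Semi-major axis of the transfer orbit: a_t = (8660 + 71000)/2 = 39830 km.
Half the transfer-orbit period gives t = π√(a_t³/μ) = 39550 s.
Converting: 39550 s ÷ 3600 s/hour = 11.0 hours.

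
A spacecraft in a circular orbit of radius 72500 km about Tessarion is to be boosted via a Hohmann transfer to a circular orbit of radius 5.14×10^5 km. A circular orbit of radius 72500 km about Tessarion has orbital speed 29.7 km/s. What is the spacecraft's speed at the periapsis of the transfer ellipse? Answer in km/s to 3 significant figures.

v = 39.3 km/s

From the circular-orbit relation v² = μ/r at r = 72500 km: μ = v²r = (29.7)² × 72500 = 6.39515×10^7 km³/s².
The Hohmann ellipse has a_t = (r₁ + r₂)/2 = 2.9325×10^5 km.
At periapsis, r = 72500 km.
Applying v² = μ(2/r − 1/a_t): v = 39.32 km/s.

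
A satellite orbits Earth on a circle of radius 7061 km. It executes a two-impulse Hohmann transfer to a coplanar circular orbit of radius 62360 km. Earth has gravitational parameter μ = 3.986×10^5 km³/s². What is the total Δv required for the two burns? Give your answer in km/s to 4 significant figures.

The Hohmann ellipse has a_t = (r₁ + r₂)/2 = 34710.5 km.
Circular speed at r₁: v₁ = √(μ/r₁) = √(3.986×10^5/7061) = 7.513 km/s.
Transfer-orbit speed at r₁ (v² = μ(2/r − 1/a)): v_p = √[μ(2/r₁ − 1/a_t)] = 10.07 km/s.
First burn Δv₁ = |v_p − v₁| = 2.557 km/s.
At r₂, v₂ = √(μ/r₂) = 2.528 km/s.
Transfer-orbit speed at r₂: v_a = √[μ(2/r₂ − 1/a_t)] = 1.140 km/s.
Second burn Δv₂ = |v₂ − v_a| = 1.388 km/s.
Δv = Δv₁ + Δv₂ = 2.557 + 1.388 = 3.945 km/s.

Δv = 3.945 km/s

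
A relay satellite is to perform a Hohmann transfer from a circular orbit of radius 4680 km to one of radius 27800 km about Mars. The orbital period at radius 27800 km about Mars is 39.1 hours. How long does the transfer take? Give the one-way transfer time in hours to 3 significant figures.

From Kepler's third law T² = 4π²r³/μ at r = 27800 km, T = 39.1 hours = 39.1 × 3600 s = 1.4076×10^5 s: μ = 4π²r³/T² = 42809.1 km³/s².
Transfer-ellipse semi-major axis a_t = (r₁ + r₂)/2 = (4680 + 27800)/2 = 16240 km.
Transfer time t = π√(a_t³/μ) = π√((16240)³ / 42809.1) = 31420 s.
Converting: 31420 s ÷ 3600 s/hour = 8.73 hours.

t = 8.73 hours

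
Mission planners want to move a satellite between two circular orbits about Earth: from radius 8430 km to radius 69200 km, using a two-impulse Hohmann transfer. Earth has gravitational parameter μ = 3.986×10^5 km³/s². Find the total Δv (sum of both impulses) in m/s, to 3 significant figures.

Δv = 3590 m/s

The Hohmann ellipse has a_t = (r₁ + r₂)/2 = 38815 km.
Circular speed at r₁: v₁ = √(μ/r₁) = √(3.986×10^5/8430) = 6.876 km/s.
Transfer-orbit speed at r₁ (vis-viva equation): v_p = √[μ(2/r₁ − 1/a_t)] = 9.181 km/s.
First burn Δv₁ = |v_p − v₁| = 2.305 km/s.
Circular speed at r₂: v₂ = √(μ/r₂) = 2.400 km/s.
Transfer-orbit speed at r₂: v_a = √[μ(2/r₂ − 1/a_t)] = 1.118 km/s.
Second burn Δv₂ = |v₂ − v_a| = 1.282 km/s.
Δv = Δv₁ + Δv₂ = 2.305 + 1.282 = 3.587 km/s.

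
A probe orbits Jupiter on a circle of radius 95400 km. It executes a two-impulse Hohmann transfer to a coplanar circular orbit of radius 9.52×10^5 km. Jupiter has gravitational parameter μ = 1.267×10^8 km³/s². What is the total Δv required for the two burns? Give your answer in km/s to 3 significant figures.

The Hohmann ellipse has a_t = (r₁ + r₂)/2 = 5.237×10^5 km.
Circular speed at r₁: v₁ = √(μ/r₁) = √(1.267×10^8/95400) = 36.443 km/s.
On the transfer ellipse at r₁, vis-viva equation gives v_p = √[μ(2/r₁ − 1/a_t)] = 49.135 km/s.
First burn Δv₁ = |v_p − v₁| = 12.69 km/s.
Circular speed at r₂: v₂ = √(μ/r₂) = 11.5364 km/s.
Transfer-orbit speed at r₂: v_a = √[μ(2/r₂ − 1/a_t)] = 4.92383 km/s.
Second burn Δv₂ = |v₂ − v_a| = 6.613 km/s.
Δv = Δv₁ + Δv₂ = 12.69 + 6.613 = 19.30 km/s.

Δv = 19.3 km/s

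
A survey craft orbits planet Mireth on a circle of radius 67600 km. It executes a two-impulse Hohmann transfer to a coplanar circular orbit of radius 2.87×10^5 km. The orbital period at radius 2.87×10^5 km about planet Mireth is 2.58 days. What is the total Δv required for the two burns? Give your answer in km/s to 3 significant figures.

Δv = 7.63 km/s

From Kepler's third law T² = 4π²r³/μ at r = 2.87×10^5 km, T = 2.58 days = 2.58 × 86400 s = 2.22912×10^5 s: μ = 4π²r³/T² = 1.87819×10^7 km³/s².
Transfer-ellipse semi-major axis a_t = (r₁ + r₂)/2 = (67600 + 2.870×10^5)/2 = 1.773×10^5 km.
Circular speed at r₁: v₁ = √(μ/r₁) = √(1.87819×10^7/67600) = 16.668 km/s.
On the transfer ellipse at r₁, v² = μ(2/r − 1/a) gives v_p = √[μ(2/r₁ − 1/a_t)] = 21.207 km/s.
First burn Δv₁ = |v_p − v₁| = 4.539 km/s.
At r₂, v₂ = √(μ/r₂) = 8.08962 km/s.
Transfer-orbit speed at r₂: v_a = √[μ(2/r₂ − 1/a_t)] = 4.99514 km/s.
Second burn Δv₂ = |v₂ − v_a| = 3.094 km/s.
Δv = Δv₁ + Δv₂ = 4.539 + 3.094 = 7.633 km/s.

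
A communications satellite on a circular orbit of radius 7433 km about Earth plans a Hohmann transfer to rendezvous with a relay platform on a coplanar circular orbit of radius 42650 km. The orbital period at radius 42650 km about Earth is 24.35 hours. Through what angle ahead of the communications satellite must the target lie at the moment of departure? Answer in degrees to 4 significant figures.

From Kepler's third law T² = 4π²r³/μ at r = 42650 km, T = 24.35 hours = 24.35 × 3600 s = 87660 s: μ = 4π²r³/T² = 3.98579×10^5 km³/s².
Semi-major axis of the transfer orbit: a_t = (7433 + 42650)/2 = 25041.5 km.
Transfer time t = π√(a_t³/μ) = 19719 s.
Target angular speed ω₂ = √(μ/r₂³) = 7.1677×10^-5 rad/s.
Angle swept by the target during transfer: ω₂·t = 1.4134 rad = 80.98°.
Arrival is 180° from departure on the ellipse, so φ = 180° − 80.98° = 99.02°.

φ = 99.02°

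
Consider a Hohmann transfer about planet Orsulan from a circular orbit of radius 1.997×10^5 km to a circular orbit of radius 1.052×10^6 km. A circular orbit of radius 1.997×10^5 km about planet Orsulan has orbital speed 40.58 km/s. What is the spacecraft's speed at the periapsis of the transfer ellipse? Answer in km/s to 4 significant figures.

v = 52.61 km/s

From the circular-orbit relation v² = μ/r at r = 1.997×10^5 km: μ = v²r = (40.58)² × 1.997×10^5 = 3.28853×10^8 km³/s².
Transfer-ellipse semi-major axis a_t = (r₁ + r₂)/2 = (1.997×10^5 + 1.052×10^6)/2 = 6.2585×10^5 km.
The periapsis of the transfer ellipse is at r = 1.997×10^5 km.
Vis-viva: v = √[μ(2/r − 1/a_t)] = √[3.28853×10^8 × (2/1.997×10^5 − 1/6.2585×10^5)] = 52.61 km/s.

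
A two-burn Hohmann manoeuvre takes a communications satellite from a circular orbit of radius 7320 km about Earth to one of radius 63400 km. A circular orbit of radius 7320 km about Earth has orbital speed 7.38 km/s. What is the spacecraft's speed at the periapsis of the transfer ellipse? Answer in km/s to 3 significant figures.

v = 9.88 km/s

From the circular-orbit relation v² = μ/r at r = 7320 km: μ = v²r = (7.38)² × 7320 = 3.98679×10^5 km³/s².
The Hohmann ellipse has a_t = (r₁ + r₂)/2 = 35360 km.
The periapsis of the transfer ellipse is at r = 7320 km.
From the vis-viva equation, v = √[μ(2/r − 1/a_t)] = 9.882 km/s.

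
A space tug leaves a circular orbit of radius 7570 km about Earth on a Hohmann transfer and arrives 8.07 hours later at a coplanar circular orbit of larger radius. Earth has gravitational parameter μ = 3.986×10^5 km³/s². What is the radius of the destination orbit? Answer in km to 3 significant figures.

Transfer time t = 8.07 hours = 29052 s, and t = π√(a_t³/μ).
So a_t = (μ t²/π²)^(1/3) = (3.986×10^5 × (29052)² / π²)^(1/3) = 32424 km.
Since a_t = (r₁ + r₂)/2, r₂ = 2a_t − r₁ = 2×32424 − 7570 = 57278 km.

r₂ = 57300 km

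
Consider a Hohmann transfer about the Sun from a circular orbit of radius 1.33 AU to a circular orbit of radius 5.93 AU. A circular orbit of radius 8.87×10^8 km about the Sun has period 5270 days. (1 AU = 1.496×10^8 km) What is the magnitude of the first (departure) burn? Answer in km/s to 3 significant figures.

Δv₁ = 7.19 km/s

From Kepler's third law T² = 4π²r³/μ at r = 8.87×10^8 km, T = 5270 days = 5270 × 86400 s = 4.55328×10^8 s: μ = 4π²r³/T² = 1.32887×10^11 km³/s².
In km: r₁ = 1.33 × 1.496×10^8 = 1.98968×10^8 km; r₂ = 5.93 × 1.496×10^8 = 8.87128×10^8 km.
Semi-major axis of the transfer orbit: a_t = (1.98968×10^8 + 8.87128×10^8)/2 = 5.43048×10^8 km.
On the circular orbit at r = 1.98968×10^8 km, v_c = √(μ/r) = 25.843 km/s.
Vis-viva on the transfer ellipse at r = 1.98968×10^8 km gives v_t = √[μ(2/r − 1/a_t)] = 33.031 km/s.
Δv₁ = |v_t − v_c| = |33.031 − 25.843| = 7.188 km/s.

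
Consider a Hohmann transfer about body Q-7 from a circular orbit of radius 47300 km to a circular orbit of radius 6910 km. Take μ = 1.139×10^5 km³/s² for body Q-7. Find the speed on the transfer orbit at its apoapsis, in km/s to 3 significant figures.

Semi-major axis of the transfer orbit: a_t = (47300 + 6910)/2 = 27105 km.
The apoapsis of the transfer ellipse is at r = 47300 km.
Applying v² = μ(2/r − 1/a_t): v = 0.7835 km/s.

v = 0.784 km/s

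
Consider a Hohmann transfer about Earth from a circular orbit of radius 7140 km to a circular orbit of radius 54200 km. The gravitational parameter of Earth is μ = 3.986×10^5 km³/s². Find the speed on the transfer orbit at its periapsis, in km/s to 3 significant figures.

Transfer-ellipse semi-major axis a_t = (r₁ + r₂)/2 = (7140 + 54200)/2 = 30670 km.
The periapsis of the transfer ellipse is at r = 7140 km.
Applying v² = μ(2/r − 1/a_t): v = 9.933 km/s.

v = 9.93 km/s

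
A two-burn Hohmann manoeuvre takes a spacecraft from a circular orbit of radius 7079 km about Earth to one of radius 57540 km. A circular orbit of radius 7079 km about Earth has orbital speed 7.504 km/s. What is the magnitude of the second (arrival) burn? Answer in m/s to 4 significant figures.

Δv₂ = 1400 m/s

From the circular-orbit relation v² = μ/r at r = 7079 km: μ = v²r = (7.504)² × 7079 = 3.98619×10^5 km³/s².
The Hohmann ellipse has a_t = (r₁ + r₂)/2 = 32309.5 km.
On the circular orbit at r = 57540 km, v_c = √(μ/r) = 2.632 km/s.
Vis-viva on the transfer ellipse at r = 57540 km gives v_t = √[μ(2/r − 1/a_t)] = 1.232 km/s.
Δv₂ = |v_t − v_c| = |1.232 − 2.632| = 1.400 km/s.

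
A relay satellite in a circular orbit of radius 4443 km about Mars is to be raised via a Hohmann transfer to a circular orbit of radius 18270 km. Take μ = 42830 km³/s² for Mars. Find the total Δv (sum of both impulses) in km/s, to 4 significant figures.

The Hohmann ellipse has a_t = (r₁ + r₂)/2 = 11356.5 km.
Circular speed at r₁: v₁ = √(μ/r₁) = √(42830/4443) = 3.104816 km/s.
Transfer-orbit speed at r₁ (v² = μ(2/r − 1/a)): v_p = √[μ(2/r₁ − 1/a_t)] = 3.938065 km/s.
First burn Δv₁ = |v_p − v₁| = 0.8332 km/s.
Circular speed at r₂: v₂ = √(μ/r₂) = 1.5311 km/s.
Transfer-orbit speed at r₂: v_a = √[μ(2/r₂ − 1/a_t)] = 0.95768 km/s.
Second burn Δv₂ = |v₂ − v_a| = 0.5734 km/s.
Total Δv = Δv₁ + Δv₂ = 1.407 km/s.

Δv = 1.407 km/s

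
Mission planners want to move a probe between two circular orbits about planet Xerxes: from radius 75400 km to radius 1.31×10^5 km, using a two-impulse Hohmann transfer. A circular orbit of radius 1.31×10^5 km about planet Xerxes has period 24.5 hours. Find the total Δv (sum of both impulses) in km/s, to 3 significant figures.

Δv = 2.91 km/s

From Kepler's third law T² = 4π²r³/μ at r = 1.31×10^5 km, T = 24.5 hours = 24.5 × 3600 s = 88200 s: μ = 4π²r³/T² = 1.14087×10^7 km³/s².
Semi-major axis of the transfer orbit: a_t = (75400 + 1.310×10^5)/2 = 1.032×10^5 km.
At r₁ the circular-orbit speed is v₁ = √(μ/r₁) = 12.301 km/s.
On the transfer ellipse at r₁, v² = μ(2/r − 1/a) gives v_p = √[μ(2/r₁ − 1/a_t)] = 13.859 km/s.
First burn Δv₁ = |v_p − v₁| = 1.558 km/s.
Circular speed at r₂: v₂ = √(μ/r₂) = 9.332 km/s.
Transfer-orbit speed at r₂: v_a = √[μ(2/r₂ − 1/a_t)] = 7.977 km/s.
Second burn Δv₂ = |v₂ − v_a| = 1.355 km/s.
Δv = Δv₁ + Δv₂ = 1.558 + 1.355 = 2.913 km/s.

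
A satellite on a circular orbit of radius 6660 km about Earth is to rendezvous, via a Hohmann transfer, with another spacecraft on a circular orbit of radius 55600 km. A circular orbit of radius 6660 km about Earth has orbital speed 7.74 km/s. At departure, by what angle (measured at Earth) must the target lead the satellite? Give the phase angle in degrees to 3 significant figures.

φ = 105°

From the circular-orbit relation v² = μ/r at r = 6660 km: μ = v²r = (7.74)² × 6660 = 3.98985×10^5 km³/s².
Transfer-ellipse semi-major axis a_t = (r₁ + r₂)/2 = (6660 + 55600)/2 = 31130 km.
Transfer time t = π√(a_t³/μ) = 27317.5 s.
The target's mean motion on its circular orbit is ω₂ = √(μ/r₂³) = 4.81799×10^-5 rad/s.
Angle swept by the target during transfer: ω₂·t = 1.3162 rad = 75.41°.
Arrival is 180° from departure on the ellipse, so φ = 180° − 75.41° = 105°.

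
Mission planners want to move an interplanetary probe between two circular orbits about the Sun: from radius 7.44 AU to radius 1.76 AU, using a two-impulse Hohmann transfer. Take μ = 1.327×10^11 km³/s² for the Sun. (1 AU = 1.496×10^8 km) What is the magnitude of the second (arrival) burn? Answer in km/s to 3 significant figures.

In km: r₁ = 7.44 × 1.496×10^8 = 1.113024×10^9 km; r₂ = 1.76 × 1.496×10^8 = 2.63296×10^8 km.
Transfer-ellipse semi-major axis a_t = (r₁ + r₂)/2 = (1.113024×10^9 + 2.63296×10^8)/2 = 6.8816×10^8 km.
On the circular orbit at r = 2.63296×10^8 km, v_c = √(μ/r) = 22.450 km/s.
Transfer-orbit speed at the same r (vis-viva, a = a_t): v_t = √[μ(2/r − 1/a_t)] = 28.551 km/s.
Δv₂ = |v_t − v_c| = |28.551 − 22.450| = 6.101 km/s.

Δv₂ = 6.10 km/s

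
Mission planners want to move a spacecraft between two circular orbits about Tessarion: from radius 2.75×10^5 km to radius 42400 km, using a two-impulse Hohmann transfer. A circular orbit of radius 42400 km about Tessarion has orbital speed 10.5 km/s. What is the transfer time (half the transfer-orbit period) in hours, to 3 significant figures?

t = 25.5 hours

From the circular-orbit relation v² = μ/r at r = 42400 km: μ = v²r = (10.5)² × 42400 = 4.67460×10^6 km³/s².
Transfer-ellipse semi-major axis a_t = (r₁ + r₂)/2 = (2.750×10^5 + 42400)/2 = 1.587×10^5 km.
Transfer time t = π√(a_t³/μ) = π√((1.587×10^5)³ / 4.67460×10^6) = 91860 s.
Converting: 91860 s ÷ 3600 s/hour = 25.5 hours.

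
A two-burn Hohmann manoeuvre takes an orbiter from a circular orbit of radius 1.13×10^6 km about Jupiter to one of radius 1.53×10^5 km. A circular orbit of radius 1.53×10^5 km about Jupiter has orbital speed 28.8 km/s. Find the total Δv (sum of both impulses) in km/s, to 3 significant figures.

From the circular-orbit relation v² = μ/r at r = 1.53×10^5 km: μ = v²r = (28.8)² × 1.53×10^5 = 1.26904×10^8 km³/s².
The Hohmann ellipse has a_t = (r₁ + r₂)/2 = 6.415×10^5 km.
Circular speed at r₁: v₁ = √(μ/r₁) = √(1.26904×10^8/1.130×10^6) = 10.597 km/s.
On the transfer ellipse at r₁, vis-viva equation gives v_a = √[μ(2/r₁ − 1/a_t)] = 5.1754 km/s.
First burn Δv₁ = |v_a − v₁| = 5.422 km/s.
Circular speed at r₂: v₂ = √(μ/r₂) = 28.800 km/s.
Transfer-orbit speed at r₂: v_p = √[μ(2/r₂ − 1/a_t)] = 38.224 km/s.
Second burn Δv₂ = |v₂ − v_p| = 9.424 km/s.
Δv = Δv₁ + Δv₂ = 5.422 + 9.424 = 14.85 km/s.

Δv = 14.8 km/s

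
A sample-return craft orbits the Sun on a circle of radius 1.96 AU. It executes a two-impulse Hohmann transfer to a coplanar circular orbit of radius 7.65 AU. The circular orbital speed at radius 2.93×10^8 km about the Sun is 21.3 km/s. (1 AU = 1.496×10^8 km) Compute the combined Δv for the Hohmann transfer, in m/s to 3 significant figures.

Δv = 9470 m/s

From the circular-orbit relation v² = μ/r at r = 2.93×10^8 km: μ = v²r = (21.3)² × 2.93×10^8 = 1.32931×10^11 km³/s².
In km: r₁ = 1.96 × 1.496×10^8 = 2.93216×10^8 km; r₂ = 7.65 × 1.496×10^8 = 1.14444×10^9 km.
The Hohmann ellipse has a_t = (r₁ + r₂)/2 = 7.18828×10^8 km.
Circular speed at r₁: v₁ = √(μ/r₁) = √(1.32931×10^11/2.93216×10^8) = 21.292 km/s.
On the transfer ellipse at r₁, vis-viva gives v_p = √[μ(2/r₁ − 1/a_t)] = 26.866 km/s.
First burn Δv₁ = |v_p − v₁| = 5.574 km/s.
At r₂, v₂ = √(μ/r₂) = 10.777 km/s.
Transfer-orbit speed at r₂: v_a = √[μ(2/r₂ − 1/a_t)] = 6.8833 km/s.
Second burn Δv₂ = |v₂ − v_a| = 3.894 km/s.
Total Δv = Δv₁ + Δv₂ = 9.468 km/s.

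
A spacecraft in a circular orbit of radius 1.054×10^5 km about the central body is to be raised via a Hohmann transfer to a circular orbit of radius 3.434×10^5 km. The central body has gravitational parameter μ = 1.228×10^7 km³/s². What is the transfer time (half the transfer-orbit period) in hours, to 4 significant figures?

The Hohmann ellipse has a_t = (r₁ + r₂)/2 = 2.244×10^5 km.
Transfer time t = π√(a_t³/μ) = π√((2.244×10^5)³ / 1.228×10^7) = 95300 s.
Converting: 95300 s ÷ 3600 s/hour = 26.47 hours.

t = 26.47 hours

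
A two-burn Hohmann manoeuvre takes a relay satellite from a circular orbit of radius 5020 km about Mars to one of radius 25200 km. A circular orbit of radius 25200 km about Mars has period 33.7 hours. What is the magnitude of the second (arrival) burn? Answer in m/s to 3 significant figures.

Δv₂ = 553 m/s

From Kepler's third law T² = 4π²r³/μ at r = 25200 km, T = 33.7 hours = 33.7 × 3600 s = 1.2132×10^5 s: μ = 4π²r³/T² = 42923.6 km³/s².
Semi-major axis of the transfer orbit: a_t = (5020 + 25200)/2 = 15110 km.
On the circular orbit at r = 25200 km, v_c = √(μ/r) = 1.30511 km/s.
Vis-viva on the transfer ellipse at r = 25200 km gives v_t = √[μ(2/r − 1/a_t)] = 0.752259 km/s.
Δv₂ = |v_t − v_c| = |0.752259 − 1.30511| = 0.5529 km/s.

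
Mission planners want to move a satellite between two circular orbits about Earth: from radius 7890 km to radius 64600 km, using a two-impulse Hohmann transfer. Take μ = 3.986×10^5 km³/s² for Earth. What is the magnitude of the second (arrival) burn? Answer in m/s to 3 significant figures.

Semi-major axis of the transfer orbit: a_t = (7890 + 64600)/2 = 36245 km.
On the circular orbit at r = 64600 km, v_c = √(μ/r) = 2.484 km/s.
Transfer-orbit speed at the same r (vis-viva, a = a_t): v_t = √[μ(2/r − 1/a_t)] = 1.159 km/s.
Δv₂ = |v_t − v_c| = |1.159 − 2.484| = 1.325 km/s.

Δv₂ = 1330 m/s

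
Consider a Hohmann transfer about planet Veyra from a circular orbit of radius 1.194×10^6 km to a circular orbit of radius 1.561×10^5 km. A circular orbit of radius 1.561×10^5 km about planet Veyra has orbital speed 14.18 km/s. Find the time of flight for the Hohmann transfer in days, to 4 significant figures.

t = 3.600 days

From the circular-orbit relation v² = μ/r at r = 1.561×10^5 km: μ = v²r = (14.18)² × 1.561×10^5 = 3.13874×10^7 km³/s².
Semi-major axis of the transfer orbit: a_t = (1.194×10^6 + 1.561×10^5)/2 = 6.7505×10^5 km.
By Kepler's third law the transfer-orbit period is T = 2π√(a_t³/μ), so t = T/2 = 3.110×10^5 s.
Converting: 3.110×10^5 s ÷ 86400 s/day = 3.600 days.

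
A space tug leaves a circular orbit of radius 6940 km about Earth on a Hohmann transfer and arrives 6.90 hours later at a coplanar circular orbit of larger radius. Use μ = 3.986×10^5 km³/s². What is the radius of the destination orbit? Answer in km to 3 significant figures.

Transfer time t = 6.90 hours = 24840 s, and t = π√(a_t³/μ).
So a_t = (μ t²/π²)^(1/3) = (3.986×10^5 × (24840)² / π²)^(1/3) = 29209 km.
Since a_t = (r₁ + r₂)/2, r₂ = 2a_t − r₁ = 2×29209 − 6940 = 51478 km.

r₂ = 51500 km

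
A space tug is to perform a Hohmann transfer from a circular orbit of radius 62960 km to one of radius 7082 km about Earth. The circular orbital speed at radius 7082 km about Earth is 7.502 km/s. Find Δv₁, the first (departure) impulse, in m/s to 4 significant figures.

Δv₁ = 1385 m/s

From the circular-orbit relation v² = μ/r at r = 7082 km: μ = v²r = (7.502)² × 7082 = 3.98575×10^5 km³/s².
Transfer-ellipse semi-major axis a_t = (r₁ + r₂)/2 = (62960 + 7082)/2 = 35021 km.
Circular speed at r = 62960 km: v_c = √(μ/r) = 2.516 km/s.
Transfer-orbit speed at the same r (vis-viva, a = a_t): v_t = √[μ(2/r − 1/a_t)] = 1.131 km/s.
Δv₁ = |v_t − v_c| = |1.131 − 2.516| = 1.385 km/s.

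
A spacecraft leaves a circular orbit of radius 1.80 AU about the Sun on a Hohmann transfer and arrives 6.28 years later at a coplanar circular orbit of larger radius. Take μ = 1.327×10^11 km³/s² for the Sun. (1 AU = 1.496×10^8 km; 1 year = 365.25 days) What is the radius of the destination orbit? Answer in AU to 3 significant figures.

r₂ = 9.01 AU

In km: r₁ = 1.80 × 1.496×10^8 = 2.6928×10^8 km.
Transfer time t = 6.28 years × 365.25 × 86400 s = 1.98181728×10^8 s, and t = π√(a_t³/μ).
So a_t = (μ t²/π²)^(1/3) = (1.327×10^11 × (1.98181728×10^8)² / π²)^(1/3) = 8.0829×10^8 km.
Since a_t = (r₁ + r₂)/2, r₂ = 2a_t − r₁ = 2×8.0829×10^8 − 2.6928×10^8 = 1.3473×10^9 km.
In AU: r₂ = 1.3473×10^9 / 1.496×10^8 = 9.01 AU.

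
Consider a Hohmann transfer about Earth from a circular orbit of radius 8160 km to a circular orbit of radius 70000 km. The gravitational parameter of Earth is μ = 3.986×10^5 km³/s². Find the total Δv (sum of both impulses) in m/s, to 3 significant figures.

The Hohmann ellipse has a_t = (r₁ + r₂)/2 = 39080 km.
At r₁ the circular-orbit speed is v₁ = √(μ/r₁) = 6.989 km/s.
On the transfer ellipse at r₁, vis-viva gives v_p = √[μ(2/r₁ − 1/a_t)] = 9.354 km/s.
First burn Δv₁ = |v_p − v₁| = 2.365 km/s.
At r₂, v₂ = √(μ/r₂) = 2.386 km/s.
Transfer-orbit speed at r₂: v_a = √[μ(2/r₂ − 1/a_t)] = 1.090 km/s.
Second burn Δv₂ = |v₂ − v_a| = 1.296 km/s.
Δv = Δv₁ + Δv₂ = 2.365 + 1.296 = 3.661 km/s.

Δv = 3660 m/s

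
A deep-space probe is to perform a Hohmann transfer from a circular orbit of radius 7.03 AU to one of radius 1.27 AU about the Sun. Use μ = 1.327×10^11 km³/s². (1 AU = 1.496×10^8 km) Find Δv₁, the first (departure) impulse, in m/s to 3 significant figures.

Δv₁ = 5020 m/s

In km: r₁ = 7.03 × 1.496×10^8 = 1.051688×10^9 km; r₂ = 1.27 × 1.496×10^8 = 1.89992×10^8 km.
Semi-major axis of the transfer orbit: a_t = (1.051688×10^9 + 1.89992×10^8)/2 = 6.2084×10^8 km.
On the circular orbit at r = 1.051688×10^9 km, v_c = √(μ/r) = 11.233 km/s.
Vis-viva on the transfer ellipse at r = 1.051688×10^9 km gives v_t = √[μ(2/r − 1/a_t)] = 6.2140 km/s.
Δv₁ = |v_t − v_c| = |6.2140 − 11.233| = 5.019 km/s.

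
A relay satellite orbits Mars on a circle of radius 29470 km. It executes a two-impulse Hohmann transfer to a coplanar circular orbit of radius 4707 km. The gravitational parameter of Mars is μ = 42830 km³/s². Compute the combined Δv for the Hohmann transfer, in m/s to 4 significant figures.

Δv = 1518 m/s

Transfer-ellipse semi-major axis a_t = (r₁ + r₂)/2 = (29470 + 4707)/2 = 17088.5 km.
Circular speed at r₁: v₁ = √(μ/r₁) = √(42830/29470) = 1.2055 km/s.
Transfer-orbit speed at r₁ (vis-viva equation): v_a = √[μ(2/r₁ − 1/a_t)] = 0.63271 km/s.
First burn Δv₁ = |v_a − v₁| = 0.5728 km/s.
Circular speed at r₂: v₂ = √(μ/r₂) = 3.0165 km/s.
Transfer-orbit speed at r₂: v_p = √[μ(2/r₂ − 1/a_t)] = 3.9613 km/s.
Second burn Δv₂ = |v₂ − v_p| = 0.9448 km/s.
Δv = Δv₁ + Δv₂ = 0.5728 + 0.9448 = 1.518 km/s.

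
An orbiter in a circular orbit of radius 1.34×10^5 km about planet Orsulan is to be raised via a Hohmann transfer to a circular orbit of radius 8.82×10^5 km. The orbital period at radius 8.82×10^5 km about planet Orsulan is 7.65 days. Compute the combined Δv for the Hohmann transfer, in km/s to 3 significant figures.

Δv = 10.9 km/s

From Kepler's third law T² = 4π²r³/μ at r = 8.82×10^5 km, T = 7.65 days = 7.65 × 86400 s = 6.6096×10^5 s: μ = 4π²r³/T² = 6.20033×10^7 km³/s².
Transfer-ellipse semi-major axis a_t = (r₁ + r₂)/2 = (1.340×10^5 + 8.820×10^5)/2 = 5.080×10^5 km.
Circular speed at r₁: v₁ = √(μ/r₁) = √(6.20033×10^7/1.340×10^5) = 21.511 km/s.
On the transfer ellipse at r₁, v² = μ(2/r − 1/a) gives v_p = √[μ(2/r₁ − 1/a_t)] = 28.344 km/s.
First burn Δv₁ = |v_p − v₁| = 6.833 km/s.
Circular speed at r₂: v₂ = √(μ/r₂) = 8.384 km/s.
Transfer-orbit speed at r₂: v_a = √[μ(2/r₂ − 1/a_t)] = 4.306 km/s.
Second burn Δv₂ = |v₂ − v_a| = 4.078 km/s.
Δv = Δv₁ + Δv₂ = 6.833 + 4.078 = 10.91 km/s.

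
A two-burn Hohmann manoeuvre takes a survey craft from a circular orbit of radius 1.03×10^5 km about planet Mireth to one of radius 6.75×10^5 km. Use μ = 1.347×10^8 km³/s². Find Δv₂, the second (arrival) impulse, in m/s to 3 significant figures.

Δv₂ = 6860 m/s

Transfer-ellipse semi-major axis a_t = (r₁ + r₂)/2 = (1.030×10^5 + 6.750×10^5)/2 = 3.890×10^5 km.
On the circular orbit at r = 6.750×10^5 km, v_c = √(μ/r) = 14.126 km/s.
Vis-viva on the transfer ellipse at r = 6.750×10^5 km gives v_t = √[μ(2/r − 1/a_t)] = 7.2690 km/s.
Δv₂ = |v_t − v_c| = |7.2690 − 14.126| = 6.857 km/s.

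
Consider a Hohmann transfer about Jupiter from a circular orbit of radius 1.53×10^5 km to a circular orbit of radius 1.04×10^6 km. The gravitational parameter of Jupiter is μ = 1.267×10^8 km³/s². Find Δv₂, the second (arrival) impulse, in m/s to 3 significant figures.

Δv₂ = 5450 m/s

The Hohmann ellipse has a_t = (r₁ + r₂)/2 = 5.965×10^5 km.
Circular speed at r = 1.040×10^6 km: v_c = √(μ/r) = 11.038 km/s.
Transfer-orbit speed at the same r (vis-viva, a = a_t): v_t = √[μ(2/r − 1/a_t)] = 5.5900 km/s.
Δv₂ = |v_t − v_c| = |5.5900 − 11.038| = 5.448 km/s.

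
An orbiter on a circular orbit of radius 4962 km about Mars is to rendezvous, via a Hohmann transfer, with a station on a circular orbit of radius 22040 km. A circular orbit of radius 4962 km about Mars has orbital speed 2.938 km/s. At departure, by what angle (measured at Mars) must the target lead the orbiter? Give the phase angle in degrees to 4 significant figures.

φ = 93.70°

From the circular-orbit relation v² = μ/r at r = 4962 km: μ = v²r = (2.938)² × 4962 = 42831.2 km³/s².
Transfer-ellipse semi-major axis a_t = (r₁ + r₂)/2 = (4962 + 22040)/2 = 13501 km.
Transfer time t = π√(a_t³/μ) = 23813 s.
Target angular speed ω₂ = √(μ/r₂³) = 6.3250×10^-5 rad/s.
Angle swept by the target during transfer: ω₂·t = 1.5062 rad = 86.30°.
Arrival is 180° from departure on the ellipse, so φ = 180° − 86.30° = 93.70°.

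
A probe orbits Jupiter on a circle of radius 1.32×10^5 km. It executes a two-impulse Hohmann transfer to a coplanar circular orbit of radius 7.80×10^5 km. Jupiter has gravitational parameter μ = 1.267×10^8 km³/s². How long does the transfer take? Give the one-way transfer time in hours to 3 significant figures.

t = 23.9 hours

Transfer-ellipse semi-major axis a_t = (r₁ + r₂)/2 = (1.320×10^5 + 7.800×10^5)/2 = 4.560×10^5 km.
Transfer time t = π√(a_t³/μ) = π√((4.560×10^5)³ / 1.267×10^8) = 85940 s.
Converting: 85940 s ÷ 3600 s/hour = 23.9 hours.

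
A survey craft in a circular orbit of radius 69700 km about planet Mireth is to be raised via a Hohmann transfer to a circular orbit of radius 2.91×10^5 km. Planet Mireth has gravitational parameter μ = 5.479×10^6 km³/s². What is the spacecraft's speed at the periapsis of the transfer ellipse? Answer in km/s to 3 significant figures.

v = 11.3 km/s

Semi-major axis of the transfer orbit: a_t = (69700 + 2.910×10^5)/2 = 1.8035×10^5 km.
At periapsis, r = 69700 km.
Applying v² = μ(2/r − 1/a_t): v = 11.26 km/s.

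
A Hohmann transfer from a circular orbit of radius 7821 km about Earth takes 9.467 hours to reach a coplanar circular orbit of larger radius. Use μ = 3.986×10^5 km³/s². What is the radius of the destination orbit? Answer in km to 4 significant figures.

r₂ = 64310 km

Transfer time t = 9.467 hours = 34081.2 s, and t = π√(a_t³/μ).
So a_t = (μ t²/π²)^(1/3) = (3.986×10^5 × (34081.2)² / π²)^(1/3) = 36065 km.
Since a_t = (r₁ + r₂)/2, r₂ = 2a_t − r₁ = 2×36065 − 7821 = 64309 km.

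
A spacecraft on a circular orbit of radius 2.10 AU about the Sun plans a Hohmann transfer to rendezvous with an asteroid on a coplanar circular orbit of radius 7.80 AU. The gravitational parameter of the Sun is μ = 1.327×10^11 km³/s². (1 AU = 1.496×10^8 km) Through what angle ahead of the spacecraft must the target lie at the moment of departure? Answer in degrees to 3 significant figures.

In km: r₁ = 2.10 × 1.496×10^8 = 3.1416×10^8 km; r₂ = 7.80 × 1.496×10^8 = 1.16688×10^9 km.
The Hohmann ellipse has a_t = (r₁ + r₂)/2 = 7.4052×10^8 km.
Transfer time t = π√(a_t³/μ) = 1.7379×10^8 s.
Target angular speed ω₂ = √(μ/r₂³) = 9.1389×10^-9 rad/s.
Angle swept by the target during transfer: ω₂·t = 1.5882 rad = 91.00°.
Arrival is 180° from departure on the ellipse, so φ = 180° − 91.00° = 89.0°.

φ = 89.0°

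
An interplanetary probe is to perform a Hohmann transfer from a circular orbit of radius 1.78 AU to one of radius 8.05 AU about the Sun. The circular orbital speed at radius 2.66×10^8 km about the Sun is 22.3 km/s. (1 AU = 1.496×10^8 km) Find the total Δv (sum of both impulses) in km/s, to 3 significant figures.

From the circular-orbit relation v² = μ/r at r = 2.66×10^8 km: μ = v²r = (22.3)² × 2.66×10^8 = 1.32279×10^11 km³/s².
In km: r₁ = 1.78 × 1.496×10^8 = 2.66288×10^8 km; r₂ = 8.05 × 1.496×10^8 = 1.20428×10^9 km.
The Hohmann ellipse has a_t = (r₁ + r₂)/2 = 7.35284×10^8 km.
At r₁ the circular-orbit speed is v₁ = √(μ/r₁) = 22.288 km/s.
Transfer-orbit speed at r₁ (vis-viva equation): v_p = √[μ(2/r₁ − 1/a_t)] = 28.524 km/s.
First burn Δv₁ = |v_p − v₁| = 6.236 km/s.
At r₂, v₂ = √(μ/r₂) = 10.48 km/s.
Transfer-orbit speed at r₂: v_a = √[μ(2/r₂ − 1/a_t)] = 6.307 km/s.
Second burn Δv₂ = |v₂ − v_a| = 4.173 km/s.
Δv = Δv₁ + Δv₂ = 6.236 + 4.173 = 10.41 km/s.

Δv = 10.4 km/s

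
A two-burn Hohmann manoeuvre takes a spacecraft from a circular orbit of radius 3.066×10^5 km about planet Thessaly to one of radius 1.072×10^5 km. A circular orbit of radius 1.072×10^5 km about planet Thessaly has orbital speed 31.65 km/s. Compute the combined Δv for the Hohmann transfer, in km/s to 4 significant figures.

Δv = 12.12 km/s

From the circular-orbit relation v² = μ/r at r = 1.072×10^5 km: μ = v²r = (31.65)² × 1.072×10^5 = 1.07385×10^8 km³/s².
Semi-major axis of the transfer orbit: a_t = (3.066×10^5 + 1.072×10^5)/2 = 2.069×10^5 km.
At r₁ the circular-orbit speed is v₁ = √(μ/r₁) = 18.715 km/s.
On the transfer ellipse at r₁, vis-viva equation gives v_a = √[μ(2/r₁ − 1/a_t)] = 13.471 km/s.
First burn Δv₁ = |v_a − v₁| = 5.244 km/s.
At r₂, v₂ = √(μ/r₂) = 31.650 km/s.
Transfer-orbit speed at r₂: v_p = √[μ(2/r₂ − 1/a_t)] = 38.528 km/s.
Second burn Δv₂ = |v₂ − v_p| = 6.878 km/s.
Total Δv = Δv₁ + Δv₂ = 12.12 km/s.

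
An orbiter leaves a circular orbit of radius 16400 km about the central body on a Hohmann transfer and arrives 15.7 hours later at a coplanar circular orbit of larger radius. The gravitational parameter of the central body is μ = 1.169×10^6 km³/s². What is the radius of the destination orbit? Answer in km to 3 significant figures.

Transfer time t = 15.7 hours = 56520 s, and t = π√(a_t³/μ).
So a_t = (μ t²/π²)^(1/3) = (1.169×10^6 × (56520)² / π²)^(1/3) = 72328 km.
Since a_t = (r₁ + r₂)/2, r₂ = 2a_t − r₁ = 2×72328 − 16400 = 1.28256×10^5 km.

r₂ = 1.28×10^5 km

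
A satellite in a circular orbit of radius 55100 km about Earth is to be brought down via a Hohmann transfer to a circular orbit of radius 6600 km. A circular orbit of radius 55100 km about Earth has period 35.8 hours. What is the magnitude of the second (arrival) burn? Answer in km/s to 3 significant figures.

Δv₂ = 2.61 km/s

From Kepler's third law T² = 4π²r³/μ at r = 55100 km, T = 35.8 hours = 35.8 × 3600 s = 1.2888×10^5 s: μ = 4π²r³/T² = 3.97597×10^5 km³/s².
The Hohmann ellipse has a_t = (r₁ + r₂)/2 = 30850 km.
On the circular orbit at r = 6600 km, v_c = √(μ/r) = 7.7616 km/s.
Vis-viva on the transfer ellipse at r = 6600 km gives v_t = √[μ(2/r − 1/a_t)] = 10.373 km/s.
Δv₂ = |v_t − v_c| = |10.373 − 7.7616| = 2.611 km/s.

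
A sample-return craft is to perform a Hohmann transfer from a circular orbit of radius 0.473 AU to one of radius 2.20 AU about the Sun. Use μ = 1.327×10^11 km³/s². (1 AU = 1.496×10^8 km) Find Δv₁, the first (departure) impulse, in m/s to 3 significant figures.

Δv₁ = 12300 m/s

In km: r₁ = 0.473 × 1.496×10^8 = 7.07608×10^7 km; r₂ = 2.20 × 1.496×10^8 = 3.2912×10^8 km.
Transfer-ellipse semi-major axis a_t = (r₁ + r₂)/2 = (7.07608×10^7 + 3.2912×10^8)/2 = 1.999404×10^8 km.
On the circular orbit at r = 7.07608×10^7 km, v_c = √(μ/r) = 43.3051 km/s.
Transfer-orbit speed at the same r (vis-viva, a = a_t): v_t = √[μ(2/r − 1/a_t)] = 55.5605 km/s.
Δv₁ = |v_t − v_c| = |55.5605 − 43.3051| = 12.26 km/s.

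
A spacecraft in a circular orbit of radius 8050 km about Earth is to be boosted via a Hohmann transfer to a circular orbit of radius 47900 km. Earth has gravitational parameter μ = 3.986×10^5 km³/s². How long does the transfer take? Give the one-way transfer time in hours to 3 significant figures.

t = 6.47 hours

The Hohmann ellipse has a_t = (r₁ + r₂)/2 = 27975 km.
By Kepler's third law the transfer-orbit period is T = 2π√(a_t³/μ), so t = T/2 = 23280 s.
Converting: 23280 s ÷ 3600 s/hour = 6.47 hours.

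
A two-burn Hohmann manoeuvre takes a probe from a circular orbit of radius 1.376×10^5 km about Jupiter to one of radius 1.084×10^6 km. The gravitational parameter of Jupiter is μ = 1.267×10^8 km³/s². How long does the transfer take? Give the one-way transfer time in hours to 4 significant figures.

Transfer-ellipse semi-major axis a_t = (r₁ + r₂)/2 = (1.376×10^5 + 1.084×10^6)/2 = 6.108×10^5 km.
Transfer time t = π√(a_t³/μ) = π√((6.108×10^5)³ / 1.267×10^8) = 1.3323×10^5 s.
Converting: 1.3323×10^5 s ÷ 3600 s/hour = 37.01 hours.

t = 37.01 hours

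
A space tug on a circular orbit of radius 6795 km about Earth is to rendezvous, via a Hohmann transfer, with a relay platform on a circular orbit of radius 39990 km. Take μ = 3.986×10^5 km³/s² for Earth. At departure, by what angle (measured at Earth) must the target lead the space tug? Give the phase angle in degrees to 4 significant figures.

φ = 99.47°

Semi-major axis of the transfer orbit: a_t = (6795 + 39990)/2 = 23392.5 km.
The half-period of the transfer ellipse is t = π√(a_t³/μ) = 17803 s.
The target's mean motion on its circular orbit is ω₂ = √(μ/r₂³) = 7.8948×10^-5 rad/s.
Angle swept by the target during transfer: ω₂·t = 1.4055 rad = 80.53°.
The space tug traverses 180° on the transfer ellipse, so the target must lead by 180° − 80.53° = 99.47°.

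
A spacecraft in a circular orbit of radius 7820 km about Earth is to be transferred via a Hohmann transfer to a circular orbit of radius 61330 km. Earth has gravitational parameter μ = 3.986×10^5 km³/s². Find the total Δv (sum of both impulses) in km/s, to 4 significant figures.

Semi-major axis of the transfer orbit: a_t = (7820 + 61330)/2 = 34575 km.
Circular speed at r₁: v₁ = √(μ/r₁) = √(3.986×10^5/7820) = 7.1395 km/s.
On the transfer ellipse at r₁, vis-viva equation gives v_p = √[μ(2/r₁ − 1/a_t)] = 9.5087 km/s.
First burn Δv₁ = |v_p − v₁| = 2.369 km/s.
At r₂, v₂ = √(μ/r₂) = 2.549 km/s.
Transfer-orbit speed at r₂: v_a = √[μ(2/r₂ − 1/a_t)] = 1.212 km/s.
Second burn Δv₂ = |v₂ − v_a| = 1.337 km/s.
Total Δv = Δv₁ + Δv₂ = 3.706 km/s.

Δv = 3.706 km/s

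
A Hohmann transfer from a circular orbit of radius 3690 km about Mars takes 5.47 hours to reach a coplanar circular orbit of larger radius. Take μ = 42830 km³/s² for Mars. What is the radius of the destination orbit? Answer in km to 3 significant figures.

Transfer time t = 5.47 hours = 19692 s, and t = π√(a_t³/μ).
So a_t = (μ t²/π²)^(1/3) = (42830 × (19692)² / π²)^(1/3) = 11894 km.
Since a_t = (r₁ + r₂)/2, r₂ = 2a_t − r₁ = 2×11894 − 3690 = 20098 km.

r₂ = 20100 km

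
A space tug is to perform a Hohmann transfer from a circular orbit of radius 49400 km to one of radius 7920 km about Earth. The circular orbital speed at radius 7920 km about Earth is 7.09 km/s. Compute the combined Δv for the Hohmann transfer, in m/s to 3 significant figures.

From the circular-orbit relation v² = μ/r at r = 7920 km: μ = v²r = (7.09)² × 7920 = 3.98123×10^5 km³/s².
The Hohmann ellipse has a_t = (r₁ + r₂)/2 = 28660 km.
At r₁ the circular-orbit speed is v₁ = √(μ/r₁) = 2.839 km/s.
Transfer-orbit speed at r₁ (v² = μ(2/r − 1/a)): v_a = √[μ(2/r₁ − 1/a_t)] = 1.492 km/s.
First burn Δv₁ = |v_a − v₁| = 1.347 km/s.
Circular speed at r₂: v₂ = √(μ/r₂) = 7.090 km/s.
Transfer-orbit speed at r₂: v_p = √[μ(2/r₂ − 1/a_t)] = 9.308 km/s.
Second burn Δv₂ = |v₂ − v_p| = 2.218 km/s.
Δv = Δv₁ + Δv₂ = 1.347 + 2.218 = 3.565 km/s.

Δv = 3560 m/s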